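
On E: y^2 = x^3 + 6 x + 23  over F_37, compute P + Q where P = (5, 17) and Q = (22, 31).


P != Q, so use the chord formula.
s = (y2 - y1) / (x2 - x1) = (14) / (17) mod 37 = 3
x3 = s^2 - x1 - x2 mod 37 = 3^2 - 5 - 22 = 19
y3 = s (x1 - x3) - y1 mod 37 = 3 * (5 - 19) - 17 = 15

P + Q = (19, 15)


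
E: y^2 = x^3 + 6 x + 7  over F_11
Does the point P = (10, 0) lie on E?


Check whether y^2 = x^3 + 6 x + 7 (mod 11) for (x, y) = (10, 0).
LHS: y^2 = 0^2 mod 11 = 0
RHS: x^3 + 6 x + 7 = 10^3 + 6*10 + 7 mod 11 = 0
LHS = RHS

Yes, on the curve


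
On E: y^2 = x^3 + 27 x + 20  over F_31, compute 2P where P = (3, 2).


k = 2 = 10_2 (binary, LSB first: 01)
Double-and-add from P = (3, 2):
  bit 0 = 0: acc unchanged = O
  bit 1 = 1: acc = O + (29, 19) = (29, 19)

2P = (29, 19)


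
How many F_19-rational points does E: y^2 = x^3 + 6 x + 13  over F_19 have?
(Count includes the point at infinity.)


For each x in F_19, count y with y^2 = x^3 + 6 x + 13 mod 19:
  x = 1: RHS = 1, y in [1, 18]  -> 2 point(s)
  x = 3: RHS = 1, y in [1, 18]  -> 2 point(s)
  x = 4: RHS = 6, y in [5, 14]  -> 2 point(s)
  x = 5: RHS = 16, y in [4, 15]  -> 2 point(s)
  x = 9: RHS = 17, y in [6, 13]  -> 2 point(s)
  x = 10: RHS = 9, y in [3, 16]  -> 2 point(s)
  x = 11: RHS = 4, y in [2, 17]  -> 2 point(s)
  x = 15: RHS = 1, y in [1, 18]  -> 2 point(s)
  x = 16: RHS = 6, y in [5, 14]  -> 2 point(s)
  x = 18: RHS = 6, y in [5, 14]  -> 2 point(s)
Affine points: 20. Add the point at infinity: total = 21.

#E(F_19) = 21


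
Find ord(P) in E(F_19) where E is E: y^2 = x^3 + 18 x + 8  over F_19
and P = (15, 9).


Compute successive multiples of P until we hit O:
  1P = (15, 9)
  2P = (13, 11)
  3P = (11, 6)
  4P = (9, 5)
  5P = (6, 16)
  6P = (4, 12)
  7P = (4, 7)
  8P = (6, 3)
  ... (continuing to 13P)
  13P = O

ord(P) = 13


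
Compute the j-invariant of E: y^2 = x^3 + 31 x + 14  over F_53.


Delta = -16(4 a^3 + 27 b^2) mod 53 = 20
-1728 * (4 a)^3 = -1728 * (4*31)^3 mod 53 = 42
j = 42 * 20^(-1) mod 53 = 18

j = 18 (mod 53)


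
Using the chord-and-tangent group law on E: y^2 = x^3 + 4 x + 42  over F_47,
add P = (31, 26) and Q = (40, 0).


P != Q, so use the chord formula.
s = (y2 - y1) / (x2 - x1) = (21) / (9) mod 47 = 18
x3 = s^2 - x1 - x2 mod 47 = 18^2 - 31 - 40 = 18
y3 = s (x1 - x3) - y1 mod 47 = 18 * (31 - 18) - 26 = 20

P + Q = (18, 20)


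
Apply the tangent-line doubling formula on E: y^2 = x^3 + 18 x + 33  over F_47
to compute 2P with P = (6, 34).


Doubling: s = (3 x1^2 + a) / (2 y1)
s = (3*6^2 + 18) / (2*34) mod 47 = 6
x3 = s^2 - 2 x1 mod 47 = 6^2 - 2*6 = 24
y3 = s (x1 - x3) - y1 mod 47 = 6 * (6 - 24) - 34 = 46

2P = (24, 46)


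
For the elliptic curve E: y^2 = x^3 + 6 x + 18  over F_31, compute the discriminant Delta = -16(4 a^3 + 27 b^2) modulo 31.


4 a^3 + 27 b^2 = 4*6^3 + 27*18^2 = 864 + 8748 = 9612
Delta = -16 * (9612) = -153792
Delta mod 31 = 30

Delta = 30 (mod 31)


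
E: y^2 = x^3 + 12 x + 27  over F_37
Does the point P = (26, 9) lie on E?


Check whether y^2 = x^3 + 12 x + 27 (mod 37) for (x, y) = (26, 9).
LHS: y^2 = 9^2 mod 37 = 7
RHS: x^3 + 12 x + 27 = 26^3 + 12*26 + 27 mod 37 = 7
LHS = RHS

Yes, on the curve


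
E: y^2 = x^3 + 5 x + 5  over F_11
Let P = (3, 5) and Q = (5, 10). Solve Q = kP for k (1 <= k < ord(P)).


Enumerate multiples of P until we hit Q = (5, 10):
  1P = (3, 5)
  2P = (6, 3)
  3P = (0, 4)
  4P = (2, 10)
  5P = (9, 3)
  6P = (4, 10)
  7P = (7, 8)
  8P = (5, 10)
Match found at i = 8.

k = 8


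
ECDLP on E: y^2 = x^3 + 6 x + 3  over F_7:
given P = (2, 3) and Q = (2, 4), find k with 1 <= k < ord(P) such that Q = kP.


Enumerate multiples of P until we hit Q = (2, 4):
  1P = (2, 3)
  2P = (5, 2)
  3P = (4, 0)
  4P = (5, 5)
  5P = (2, 4)
Match found at i = 5.

k = 5


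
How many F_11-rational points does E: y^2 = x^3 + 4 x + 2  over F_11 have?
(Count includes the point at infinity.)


For each x in F_11, count y with y^2 = x^3 + 4 x + 2 mod 11:
  x = 4: RHS = 5, y in [4, 7]  -> 2 point(s)
  x = 5: RHS = 4, y in [2, 9]  -> 2 point(s)
  x = 6: RHS = 0, y in [0]  -> 1 point(s)
Affine points: 5. Add the point at infinity: total = 6.

#E(F_11) = 6


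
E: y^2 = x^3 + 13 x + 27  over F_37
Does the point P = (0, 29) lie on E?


Check whether y^2 = x^3 + 13 x + 27 (mod 37) for (x, y) = (0, 29).
LHS: y^2 = 29^2 mod 37 = 27
RHS: x^3 + 13 x + 27 = 0^3 + 13*0 + 27 mod 37 = 27
LHS = RHS

Yes, on the curve


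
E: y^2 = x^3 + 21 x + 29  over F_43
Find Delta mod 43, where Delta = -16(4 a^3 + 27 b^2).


4 a^3 + 27 b^2 = 4*21^3 + 27*29^2 = 37044 + 22707 = 59751
Delta = -16 * (59751) = -956016
Delta mod 43 = 3

Delta = 3 (mod 43)


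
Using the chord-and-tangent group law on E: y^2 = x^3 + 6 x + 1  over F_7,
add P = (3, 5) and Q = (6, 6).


P != Q, so use the chord formula.
s = (y2 - y1) / (x2 - x1) = (1) / (3) mod 7 = 5
x3 = s^2 - x1 - x2 mod 7 = 5^2 - 3 - 6 = 2
y3 = s (x1 - x3) - y1 mod 7 = 5 * (3 - 2) - 5 = 0

P + Q = (2, 0)


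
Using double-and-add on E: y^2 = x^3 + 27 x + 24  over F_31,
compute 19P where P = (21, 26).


k = 19 = 10011_2 (binary, LSB first: 11001)
Double-and-add from P = (21, 26):
  bit 0 = 1: acc = O + (21, 26) = (21, 26)
  bit 1 = 1: acc = (21, 26) + (17, 23) = (11, 28)
  bit 2 = 0: acc unchanged = (11, 28)
  bit 3 = 0: acc unchanged = (11, 28)
  bit 4 = 1: acc = (11, 28) + (25, 7) = (5, 25)

19P = (5, 25)


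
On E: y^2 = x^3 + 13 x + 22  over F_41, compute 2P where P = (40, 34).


Doubling: s = (3 x1^2 + a) / (2 y1)
s = (3*40^2 + 13) / (2*34) mod 41 = 34
x3 = s^2 - 2 x1 mod 41 = 34^2 - 2*40 = 10
y3 = s (x1 - x3) - y1 mod 41 = 34 * (40 - 10) - 34 = 2

2P = (10, 2)


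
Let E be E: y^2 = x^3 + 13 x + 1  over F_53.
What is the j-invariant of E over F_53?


Delta = -16(4 a^3 + 27 b^2) mod 53 = 46
-1728 * (4 a)^3 = -1728 * (4*13)^3 mod 53 = 32
j = 32 * 46^(-1) mod 53 = 3

j = 3 (mod 53)


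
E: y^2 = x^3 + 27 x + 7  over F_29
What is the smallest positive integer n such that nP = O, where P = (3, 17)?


Compute successive multiples of P until we hit O:
  1P = (3, 17)
  2P = (19, 19)
  3P = (12, 0)
  4P = (19, 10)
  5P = (3, 12)
  6P = O

ord(P) = 6


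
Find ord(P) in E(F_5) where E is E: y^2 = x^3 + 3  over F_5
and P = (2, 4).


Compute successive multiples of P until we hit O:
  1P = (2, 4)
  2P = (2, 1)
  3P = O

ord(P) = 3


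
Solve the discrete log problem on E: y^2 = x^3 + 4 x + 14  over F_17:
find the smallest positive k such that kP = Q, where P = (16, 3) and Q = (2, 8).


Enumerate multiples of P until we hit Q = (2, 8):
  1P = (16, 3)
  2P = (1, 6)
  3P = (15, 7)
  4P = (2, 9)
  5P = (3, 6)
  6P = (6, 13)
  7P = (13, 11)
  8P = (14, 3)
  9P = (4, 14)
  10P = (10, 0)
  11P = (4, 3)
  12P = (14, 14)
  13P = (13, 6)
  14P = (6, 4)
  15P = (3, 11)
  16P = (2, 8)
Match found at i = 16.

k = 16


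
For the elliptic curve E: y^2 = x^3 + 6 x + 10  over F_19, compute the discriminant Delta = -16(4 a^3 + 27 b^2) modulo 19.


4 a^3 + 27 b^2 = 4*6^3 + 27*10^2 = 864 + 2700 = 3564
Delta = -16 * (3564) = -57024
Delta mod 19 = 14

Delta = 14 (mod 19)


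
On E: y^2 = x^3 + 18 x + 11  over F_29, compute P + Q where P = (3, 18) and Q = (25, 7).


P != Q, so use the chord formula.
s = (y2 - y1) / (x2 - x1) = (18) / (22) mod 29 = 14
x3 = s^2 - x1 - x2 mod 29 = 14^2 - 3 - 25 = 23
y3 = s (x1 - x3) - y1 mod 29 = 14 * (3 - 23) - 18 = 21

P + Q = (23, 21)


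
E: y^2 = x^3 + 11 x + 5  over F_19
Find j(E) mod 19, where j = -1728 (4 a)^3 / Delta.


Delta = -16(4 a^3 + 27 b^2) mod 19 = 4
-1728 * (4 a)^3 = -1728 * (4*11)^3 mod 19 = 7
j = 7 * 4^(-1) mod 19 = 16

j = 16 (mod 19)


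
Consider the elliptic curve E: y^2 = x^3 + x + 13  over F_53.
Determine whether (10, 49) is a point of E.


Check whether y^2 = x^3 + 1 x + 13 (mod 53) for (x, y) = (10, 49).
LHS: y^2 = 49^2 mod 53 = 16
RHS: x^3 + 1 x + 13 = 10^3 + 1*10 + 13 mod 53 = 16
LHS = RHS

Yes, on the curve


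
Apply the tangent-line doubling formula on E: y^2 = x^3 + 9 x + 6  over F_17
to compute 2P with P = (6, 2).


Doubling: s = (3 x1^2 + a) / (2 y1)
s = (3*6^2 + 9) / (2*2) mod 17 = 8
x3 = s^2 - 2 x1 mod 17 = 8^2 - 2*6 = 1
y3 = s (x1 - x3) - y1 mod 17 = 8 * (6 - 1) - 2 = 4

2P = (1, 4)


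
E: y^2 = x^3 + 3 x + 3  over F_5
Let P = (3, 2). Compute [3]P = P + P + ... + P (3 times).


k = 3 = 11_2 (binary, LSB first: 11)
Double-and-add from P = (3, 2):
  bit 0 = 1: acc = O + (3, 2) = (3, 2)
  bit 1 = 1: acc = (3, 2) + (4, 3) = (4, 2)

3P = (4, 2)


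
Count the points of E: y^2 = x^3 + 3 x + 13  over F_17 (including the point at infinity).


For each x in F_17, count y with y^2 = x^3 + 3 x + 13 mod 17:
  x = 0: RHS = 13, y in [8, 9]  -> 2 point(s)
  x = 1: RHS = 0, y in [0]  -> 1 point(s)
  x = 3: RHS = 15, y in [7, 10]  -> 2 point(s)
  x = 4: RHS = 4, y in [2, 15]  -> 2 point(s)
  x = 5: RHS = 0, y in [0]  -> 1 point(s)
  x = 6: RHS = 9, y in [3, 14]  -> 2 point(s)
  x = 9: RHS = 4, y in [2, 15]  -> 2 point(s)
  x = 11: RHS = 0, y in [0]  -> 1 point(s)
  x = 12: RHS = 9, y in [3, 14]  -> 2 point(s)
  x = 15: RHS = 16, y in [4, 13]  -> 2 point(s)
  x = 16: RHS = 9, y in [3, 14]  -> 2 point(s)
Affine points: 19. Add the point at infinity: total = 20.

#E(F_17) = 20


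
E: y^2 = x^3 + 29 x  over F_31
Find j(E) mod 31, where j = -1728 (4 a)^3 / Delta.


Delta = -16(4 a^3 + 27 b^2) mod 31 = 16
-1728 * (4 a)^3 = -1728 * (4*29)^3 mod 31 = 27
j = 27 * 16^(-1) mod 31 = 23

j = 23 (mod 31)


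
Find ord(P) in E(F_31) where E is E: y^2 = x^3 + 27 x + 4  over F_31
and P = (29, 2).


Compute successive multiples of P until we hit O:
  1P = (29, 2)
  2P = (8, 9)
  3P = (1, 30)
  4P = (2, 2)
  5P = (0, 29)
  6P = (6, 14)
  7P = (6, 17)
  8P = (0, 2)
  ... (continuing to 13P)
  13P = O

ord(P) = 13


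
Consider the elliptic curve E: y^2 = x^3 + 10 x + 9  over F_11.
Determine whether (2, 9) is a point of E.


Check whether y^2 = x^3 + 10 x + 9 (mod 11) for (x, y) = (2, 9).
LHS: y^2 = 9^2 mod 11 = 4
RHS: x^3 + 10 x + 9 = 2^3 + 10*2 + 9 mod 11 = 4
LHS = RHS

Yes, on the curve


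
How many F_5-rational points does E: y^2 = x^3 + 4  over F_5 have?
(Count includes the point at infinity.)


For each x in F_5, count y with y^2 = x^3 + 0 x + 4 mod 5:
  x = 0: RHS = 4, y in [2, 3]  -> 2 point(s)
  x = 1: RHS = 0, y in [0]  -> 1 point(s)
  x = 3: RHS = 1, y in [1, 4]  -> 2 point(s)
Affine points: 5. Add the point at infinity: total = 6.

#E(F_5) = 6


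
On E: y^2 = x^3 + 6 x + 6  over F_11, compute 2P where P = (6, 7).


Doubling: s = (3 x1^2 + a) / (2 y1)
s = (3*6^2 + 6) / (2*7) mod 11 = 5
x3 = s^2 - 2 x1 mod 11 = 5^2 - 2*6 = 2
y3 = s (x1 - x3) - y1 mod 11 = 5 * (6 - 2) - 7 = 2

2P = (2, 2)


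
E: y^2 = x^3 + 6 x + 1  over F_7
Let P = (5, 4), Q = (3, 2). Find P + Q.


P != Q, so use the chord formula.
s = (y2 - y1) / (x2 - x1) = (5) / (5) mod 7 = 1
x3 = s^2 - x1 - x2 mod 7 = 1^2 - 5 - 3 = 0
y3 = s (x1 - x3) - y1 mod 7 = 1 * (5 - 0) - 4 = 1

P + Q = (0, 1)


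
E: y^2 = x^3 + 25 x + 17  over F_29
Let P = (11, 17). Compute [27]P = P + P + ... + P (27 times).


k = 27 = 11011_2 (binary, LSB first: 11011)
Double-and-add from P = (11, 17):
  bit 0 = 1: acc = O + (11, 17) = (11, 17)
  bit 1 = 1: acc = (11, 17) + (13, 25) = (21, 1)
  bit 2 = 0: acc unchanged = (21, 1)
  bit 3 = 1: acc = (21, 1) + (8, 2) = (23, 17)
  bit 4 = 1: acc = (23, 17) + (18, 21) = (13, 4)

27P = (13, 4)


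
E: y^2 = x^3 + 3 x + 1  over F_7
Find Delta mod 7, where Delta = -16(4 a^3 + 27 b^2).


4 a^3 + 27 b^2 = 4*3^3 + 27*1^2 = 108 + 27 = 135
Delta = -16 * (135) = -2160
Delta mod 7 = 3

Delta = 3 (mod 7)


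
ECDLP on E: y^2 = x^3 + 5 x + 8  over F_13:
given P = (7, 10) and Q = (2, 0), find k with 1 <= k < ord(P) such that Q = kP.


Enumerate multiples of P until we hit Q = (2, 0):
  1P = (7, 10)
  2P = (11, 9)
  3P = (4, 12)
  4P = (1, 12)
  5P = (8, 12)
  6P = (2, 0)
Match found at i = 6.

k = 6


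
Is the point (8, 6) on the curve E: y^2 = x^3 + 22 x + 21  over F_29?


Check whether y^2 = x^3 + 22 x + 21 (mod 29) for (x, y) = (8, 6).
LHS: y^2 = 6^2 mod 29 = 7
RHS: x^3 + 22 x + 21 = 8^3 + 22*8 + 21 mod 29 = 13
LHS != RHS

No, not on the curve


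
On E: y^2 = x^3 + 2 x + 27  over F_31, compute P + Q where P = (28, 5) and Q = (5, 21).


P != Q, so use the chord formula.
s = (y2 - y1) / (x2 - x1) = (16) / (8) mod 31 = 2
x3 = s^2 - x1 - x2 mod 31 = 2^2 - 28 - 5 = 2
y3 = s (x1 - x3) - y1 mod 31 = 2 * (28 - 2) - 5 = 16

P + Q = (2, 16)


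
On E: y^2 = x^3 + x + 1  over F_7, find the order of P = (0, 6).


Compute successive multiples of P until we hit O:
  1P = (0, 6)
  2P = (2, 2)
  3P = (2, 5)
  4P = (0, 1)
  5P = O

ord(P) = 5


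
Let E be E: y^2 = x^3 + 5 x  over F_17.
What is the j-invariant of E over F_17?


Delta = -16(4 a^3 + 27 b^2) mod 17 = 7
-1728 * (4 a)^3 = -1728 * (4*5)^3 mod 17 = 9
j = 9 * 7^(-1) mod 17 = 11

j = 11 (mod 17)


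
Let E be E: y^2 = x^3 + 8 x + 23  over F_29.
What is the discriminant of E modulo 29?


4 a^3 + 27 b^2 = 4*8^3 + 27*23^2 = 2048 + 14283 = 16331
Delta = -16 * (16331) = -261296
Delta mod 29 = 23

Delta = 23 (mod 29)


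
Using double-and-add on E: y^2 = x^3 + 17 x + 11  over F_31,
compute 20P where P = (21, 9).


k = 20 = 10100_2 (binary, LSB first: 00101)
Double-and-add from P = (21, 9):
  bit 0 = 0: acc unchanged = O
  bit 1 = 0: acc unchanged = O
  bit 2 = 1: acc = O + (17, 6) = (17, 6)
  bit 3 = 0: acc unchanged = (17, 6)
  bit 4 = 1: acc = (17, 6) + (6, 22) = (26, 24)

20P = (26, 24)


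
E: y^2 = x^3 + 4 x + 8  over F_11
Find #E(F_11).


For each x in F_11, count y with y^2 = x^3 + 4 x + 8 mod 11:
  x = 3: RHS = 3, y in [5, 6]  -> 2 point(s)
  x = 4: RHS = 0, y in [0]  -> 1 point(s)
  x = 7: RHS = 5, y in [4, 7]  -> 2 point(s)
  x = 9: RHS = 3, y in [5, 6]  -> 2 point(s)
  x = 10: RHS = 3, y in [5, 6]  -> 2 point(s)
Affine points: 9. Add the point at infinity: total = 10.

#E(F_11) = 10


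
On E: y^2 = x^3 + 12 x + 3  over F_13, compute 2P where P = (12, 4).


Doubling: s = (3 x1^2 + a) / (2 y1)
s = (3*12^2 + 12) / (2*4) mod 13 = 10
x3 = s^2 - 2 x1 mod 13 = 10^2 - 2*12 = 11
y3 = s (x1 - x3) - y1 mod 13 = 10 * (12 - 11) - 4 = 6

2P = (11, 6)


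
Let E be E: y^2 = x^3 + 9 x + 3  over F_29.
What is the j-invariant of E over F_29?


Delta = -16(4 a^3 + 27 b^2) mod 29 = 3
-1728 * (4 a)^3 = -1728 * (4*9)^3 mod 29 = 27
j = 27 * 3^(-1) mod 29 = 9

j = 9 (mod 29)


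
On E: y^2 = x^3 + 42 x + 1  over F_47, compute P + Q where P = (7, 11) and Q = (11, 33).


P != Q, so use the chord formula.
s = (y2 - y1) / (x2 - x1) = (22) / (4) mod 47 = 29
x3 = s^2 - x1 - x2 mod 47 = 29^2 - 7 - 11 = 24
y3 = s (x1 - x3) - y1 mod 47 = 29 * (7 - 24) - 11 = 13

P + Q = (24, 13)


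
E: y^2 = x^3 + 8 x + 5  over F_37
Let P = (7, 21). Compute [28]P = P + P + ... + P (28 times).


k = 28 = 11100_2 (binary, LSB first: 00111)
Double-and-add from P = (7, 21):
  bit 0 = 0: acc unchanged = O
  bit 1 = 0: acc unchanged = O
  bit 2 = 1: acc = O + (34, 18) = (34, 18)
  bit 3 = 1: acc = (34, 18) + (10, 30) = (21, 31)
  bit 4 = 1: acc = (21, 31) + (20, 5) = (6, 26)

28P = (6, 26)


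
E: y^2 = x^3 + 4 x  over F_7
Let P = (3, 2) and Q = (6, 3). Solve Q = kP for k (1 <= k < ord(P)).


Enumerate multiples of P until we hit Q = (6, 3):
  1P = (3, 2)
  2P = (2, 4)
  3P = (6, 4)
  4P = (0, 0)
  5P = (6, 3)
Match found at i = 5.

k = 5


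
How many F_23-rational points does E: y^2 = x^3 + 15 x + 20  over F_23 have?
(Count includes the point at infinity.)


For each x in F_23, count y with y^2 = x^3 + 15 x + 20 mod 23:
  x = 1: RHS = 13, y in [6, 17]  -> 2 point(s)
  x = 2: RHS = 12, y in [9, 14]  -> 2 point(s)
  x = 3: RHS = 0, y in [0]  -> 1 point(s)
  x = 4: RHS = 6, y in [11, 12]  -> 2 point(s)
  x = 5: RHS = 13, y in [6, 17]  -> 2 point(s)
  x = 6: RHS = 4, y in [2, 21]  -> 2 point(s)
  x = 7: RHS = 8, y in [10, 13]  -> 2 point(s)
  x = 8: RHS = 8, y in [10, 13]  -> 2 point(s)
  x = 15: RHS = 9, y in [3, 20]  -> 2 point(s)
  x = 16: RHS = 9, y in [3, 20]  -> 2 point(s)
  x = 17: RHS = 13, y in [6, 17]  -> 2 point(s)
  x = 18: RHS = 4, y in [2, 21]  -> 2 point(s)
  x = 22: RHS = 4, y in [2, 21]  -> 2 point(s)
Affine points: 25. Add the point at infinity: total = 26.

#E(F_23) = 26


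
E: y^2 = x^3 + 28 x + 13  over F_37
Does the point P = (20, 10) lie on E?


Check whether y^2 = x^3 + 28 x + 13 (mod 37) for (x, y) = (20, 10).
LHS: y^2 = 10^2 mod 37 = 26
RHS: x^3 + 28 x + 13 = 20^3 + 28*20 + 13 mod 37 = 26
LHS = RHS

Yes, on the curve


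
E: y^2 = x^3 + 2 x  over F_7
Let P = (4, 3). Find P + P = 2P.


Doubling: s = (3 x1^2 + a) / (2 y1)
s = (3*4^2 + 2) / (2*3) mod 7 = 6
x3 = s^2 - 2 x1 mod 7 = 6^2 - 2*4 = 0
y3 = s (x1 - x3) - y1 mod 7 = 6 * (4 - 0) - 3 = 0

2P = (0, 0)


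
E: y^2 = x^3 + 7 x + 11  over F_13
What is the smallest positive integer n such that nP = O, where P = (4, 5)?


Compute successive multiples of P until we hit O:
  1P = (4, 5)
  2P = (6, 10)
  3P = (6, 3)
  4P = (4, 8)
  5P = O

ord(P) = 5


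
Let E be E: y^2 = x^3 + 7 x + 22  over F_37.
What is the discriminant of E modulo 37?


4 a^3 + 27 b^2 = 4*7^3 + 27*22^2 = 1372 + 13068 = 14440
Delta = -16 * (14440) = -231040
Delta mod 37 = 25

Delta = 25 (mod 37)


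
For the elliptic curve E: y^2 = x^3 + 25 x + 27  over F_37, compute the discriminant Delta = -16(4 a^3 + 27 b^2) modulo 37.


4 a^3 + 27 b^2 = 4*25^3 + 27*27^2 = 62500 + 19683 = 82183
Delta = -16 * (82183) = -1314928
Delta mod 37 = 15

Delta = 15 (mod 37)


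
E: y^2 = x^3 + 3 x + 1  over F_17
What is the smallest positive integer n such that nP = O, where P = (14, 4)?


Compute successive multiples of P until we hit O:
  1P = (14, 4)
  2P = (2, 7)
  3P = (0, 1)
  4P = (4, 3)
  5P = (7, 12)
  6P = (15, 2)
  7P = (9, 3)
  8P = (9, 14)
  ... (continuing to 15P)
  15P = O

ord(P) = 15


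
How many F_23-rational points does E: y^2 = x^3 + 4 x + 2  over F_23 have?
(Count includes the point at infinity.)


For each x in F_23, count y with y^2 = x^3 + 4 x + 2 mod 23:
  x = 0: RHS = 2, y in [5, 18]  -> 2 point(s)
  x = 2: RHS = 18, y in [8, 15]  -> 2 point(s)
  x = 3: RHS = 18, y in [8, 15]  -> 2 point(s)
  x = 4: RHS = 13, y in [6, 17]  -> 2 point(s)
  x = 5: RHS = 9, y in [3, 20]  -> 2 point(s)
  x = 6: RHS = 12, y in [9, 14]  -> 2 point(s)
  x = 9: RHS = 8, y in [10, 13]  -> 2 point(s)
  x = 18: RHS = 18, y in [8, 15]  -> 2 point(s)
  x = 20: RHS = 9, y in [3, 20]  -> 2 point(s)
  x = 21: RHS = 9, y in [3, 20]  -> 2 point(s)
Affine points: 20. Add the point at infinity: total = 21.

#E(F_23) = 21


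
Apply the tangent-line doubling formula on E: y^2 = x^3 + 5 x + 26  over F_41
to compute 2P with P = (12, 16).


Doubling: s = (3 x1^2 + a) / (2 y1)
s = (3*12^2 + 5) / (2*16) mod 41 = 38
x3 = s^2 - 2 x1 mod 41 = 38^2 - 2*12 = 26
y3 = s (x1 - x3) - y1 mod 41 = 38 * (12 - 26) - 16 = 26

2P = (26, 26)


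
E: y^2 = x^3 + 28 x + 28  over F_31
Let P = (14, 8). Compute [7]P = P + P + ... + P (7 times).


k = 7 = 111_2 (binary, LSB first: 111)
Double-and-add from P = (14, 8):
  bit 0 = 1: acc = O + (14, 8) = (14, 8)
  bit 1 = 1: acc = (14, 8) + (5, 13) = (28, 17)
  bit 2 = 1: acc = (28, 17) + (25, 27) = (27, 21)

7P = (27, 21)


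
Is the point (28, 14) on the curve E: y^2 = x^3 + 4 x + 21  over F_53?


Check whether y^2 = x^3 + 4 x + 21 (mod 53) for (x, y) = (28, 14).
LHS: y^2 = 14^2 mod 53 = 37
RHS: x^3 + 4 x + 21 = 28^3 + 4*28 + 21 mod 53 = 37
LHS = RHS

Yes, on the curve


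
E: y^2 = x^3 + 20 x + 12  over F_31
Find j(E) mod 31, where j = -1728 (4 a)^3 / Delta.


Delta = -16(4 a^3 + 27 b^2) mod 31 = 5
-1728 * (4 a)^3 = -1728 * (4*20)^3 mod 31 = 1
j = 1 * 5^(-1) mod 31 = 25

j = 25 (mod 31)


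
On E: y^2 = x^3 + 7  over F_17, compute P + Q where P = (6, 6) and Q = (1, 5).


P != Q, so use the chord formula.
s = (y2 - y1) / (x2 - x1) = (16) / (12) mod 17 = 7
x3 = s^2 - x1 - x2 mod 17 = 7^2 - 6 - 1 = 8
y3 = s (x1 - x3) - y1 mod 17 = 7 * (6 - 8) - 6 = 14

P + Q = (8, 14)


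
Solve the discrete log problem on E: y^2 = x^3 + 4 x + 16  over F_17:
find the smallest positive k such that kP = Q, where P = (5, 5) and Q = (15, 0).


Enumerate multiples of P until we hit Q = (15, 0):
  1P = (5, 5)
  2P = (6, 16)
  3P = (8, 13)
  4P = (13, 2)
  5P = (1, 2)
  6P = (2, 10)
  7P = (9, 13)
  8P = (7, 8)
  9P = (3, 15)
  10P = (0, 4)
  11P = (10, 11)
  12P = (15, 0)
Match found at i = 12.

k = 12


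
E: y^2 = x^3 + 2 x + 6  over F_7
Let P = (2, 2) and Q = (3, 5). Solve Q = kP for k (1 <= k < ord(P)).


Enumerate multiples of P until we hit Q = (3, 5):
  1P = (2, 2)
  2P = (3, 5)
Match found at i = 2.

k = 2


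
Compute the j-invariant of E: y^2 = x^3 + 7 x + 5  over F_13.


Delta = -16(4 a^3 + 27 b^2) mod 13 = 8
-1728 * (4 a)^3 = -1728 * (4*7)^3 mod 13 = 8
j = 8 * 8^(-1) mod 13 = 1

j = 1 (mod 13)


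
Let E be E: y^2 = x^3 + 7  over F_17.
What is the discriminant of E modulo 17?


4 a^3 + 27 b^2 = 4*0^3 + 27*7^2 = 0 + 1323 = 1323
Delta = -16 * (1323) = -21168
Delta mod 17 = 14

Delta = 14 (mod 17)


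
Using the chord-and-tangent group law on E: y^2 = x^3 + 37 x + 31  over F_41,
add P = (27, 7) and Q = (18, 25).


P != Q, so use the chord formula.
s = (y2 - y1) / (x2 - x1) = (18) / (32) mod 41 = 39
x3 = s^2 - x1 - x2 mod 41 = 39^2 - 27 - 18 = 0
y3 = s (x1 - x3) - y1 mod 41 = 39 * (27 - 0) - 7 = 21

P + Q = (0, 21)


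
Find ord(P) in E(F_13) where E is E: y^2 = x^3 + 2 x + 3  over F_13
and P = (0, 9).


Compute successive multiples of P until we hit O:
  1P = (0, 9)
  2P = (9, 3)
  3P = (3, 6)
  4P = (11, 2)
  5P = (11, 11)
  6P = (3, 7)
  7P = (9, 10)
  8P = (0, 4)
  ... (continuing to 9P)
  9P = O

ord(P) = 9


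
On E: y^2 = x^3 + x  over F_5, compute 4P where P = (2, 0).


k = 4 = 100_2 (binary, LSB first: 001)
Double-and-add from P = (2, 0):
  bit 0 = 0: acc unchanged = O
  bit 1 = 0: acc unchanged = O
  bit 2 = 1: acc = O + O = O

4P = O


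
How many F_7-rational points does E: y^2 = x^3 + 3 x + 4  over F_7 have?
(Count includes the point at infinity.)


For each x in F_7, count y with y^2 = x^3 + 3 x + 4 mod 7:
  x = 0: RHS = 4, y in [2, 5]  -> 2 point(s)
  x = 1: RHS = 1, y in [1, 6]  -> 2 point(s)
  x = 2: RHS = 4, y in [2, 5]  -> 2 point(s)
  x = 5: RHS = 4, y in [2, 5]  -> 2 point(s)
  x = 6: RHS = 0, y in [0]  -> 1 point(s)
Affine points: 9. Add the point at infinity: total = 10.

#E(F_7) = 10


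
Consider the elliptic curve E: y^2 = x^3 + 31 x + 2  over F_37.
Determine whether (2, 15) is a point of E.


Check whether y^2 = x^3 + 31 x + 2 (mod 37) for (x, y) = (2, 15).
LHS: y^2 = 15^2 mod 37 = 3
RHS: x^3 + 31 x + 2 = 2^3 + 31*2 + 2 mod 37 = 35
LHS != RHS

No, not on the curve


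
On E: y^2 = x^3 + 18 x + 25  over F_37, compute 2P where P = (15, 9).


Doubling: s = (3 x1^2 + a) / (2 y1)
s = (3*15^2 + 18) / (2*9) mod 37 = 20
x3 = s^2 - 2 x1 mod 37 = 20^2 - 2*15 = 0
y3 = s (x1 - x3) - y1 mod 37 = 20 * (15 - 0) - 9 = 32

2P = (0, 32)


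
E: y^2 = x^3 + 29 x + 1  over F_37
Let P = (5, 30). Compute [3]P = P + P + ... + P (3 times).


k = 3 = 11_2 (binary, LSB first: 11)
Double-and-add from P = (5, 30):
  bit 0 = 1: acc = O + (5, 30) = (5, 30)
  bit 1 = 1: acc = (5, 30) + (18, 19) = (18, 18)

3P = (18, 18)


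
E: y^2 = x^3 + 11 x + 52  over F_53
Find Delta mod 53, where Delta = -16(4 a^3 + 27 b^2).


4 a^3 + 27 b^2 = 4*11^3 + 27*52^2 = 5324 + 73008 = 78332
Delta = -16 * (78332) = -1253312
Delta mod 53 = 32

Delta = 32 (mod 53)


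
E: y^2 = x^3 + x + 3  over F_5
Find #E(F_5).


For each x in F_5, count y with y^2 = x^3 + 1 x + 3 mod 5:
  x = 1: RHS = 0, y in [0]  -> 1 point(s)
  x = 4: RHS = 1, y in [1, 4]  -> 2 point(s)
Affine points: 3. Add the point at infinity: total = 4.

#E(F_5) = 4


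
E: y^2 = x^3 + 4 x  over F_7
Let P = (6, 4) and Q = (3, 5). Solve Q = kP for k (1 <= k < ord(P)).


Enumerate multiples of P until we hit Q = (3, 5):
  1P = (6, 4)
  2P = (2, 3)
  3P = (3, 2)
  4P = (0, 0)
  5P = (3, 5)
Match found at i = 5.

k = 5


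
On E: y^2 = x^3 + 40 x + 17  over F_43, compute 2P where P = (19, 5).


Doubling: s = (3 x1^2 + a) / (2 y1)
s = (3*19^2 + 40) / (2*5) mod 43 = 22
x3 = s^2 - 2 x1 mod 43 = 22^2 - 2*19 = 16
y3 = s (x1 - x3) - y1 mod 43 = 22 * (19 - 16) - 5 = 18

2P = (16, 18)


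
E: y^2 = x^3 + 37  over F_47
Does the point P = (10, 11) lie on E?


Check whether y^2 = x^3 + 0 x + 37 (mod 47) for (x, y) = (10, 11).
LHS: y^2 = 11^2 mod 47 = 27
RHS: x^3 + 0 x + 37 = 10^3 + 0*10 + 37 mod 47 = 3
LHS != RHS

No, not on the curve


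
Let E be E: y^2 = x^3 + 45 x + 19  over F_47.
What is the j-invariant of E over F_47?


Delta = -16(4 a^3 + 27 b^2) mod 47 = 36
-1728 * (4 a)^3 = -1728 * (4*45)^3 mod 47 = 8
j = 8 * 36^(-1) mod 47 = 42

j = 42 (mod 47)


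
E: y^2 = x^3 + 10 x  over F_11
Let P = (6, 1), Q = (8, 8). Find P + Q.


P != Q, so use the chord formula.
s = (y2 - y1) / (x2 - x1) = (7) / (2) mod 11 = 9
x3 = s^2 - x1 - x2 mod 11 = 9^2 - 6 - 8 = 1
y3 = s (x1 - x3) - y1 mod 11 = 9 * (6 - 1) - 1 = 0

P + Q = (1, 0)


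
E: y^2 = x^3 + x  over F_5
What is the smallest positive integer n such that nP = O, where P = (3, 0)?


Compute successive multiples of P until we hit O:
  1P = (3, 0)
  2P = O

ord(P) = 2


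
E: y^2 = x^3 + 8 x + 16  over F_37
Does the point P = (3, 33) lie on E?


Check whether y^2 = x^3 + 8 x + 16 (mod 37) for (x, y) = (3, 33).
LHS: y^2 = 33^2 mod 37 = 16
RHS: x^3 + 8 x + 16 = 3^3 + 8*3 + 16 mod 37 = 30
LHS != RHS

No, not on the curve


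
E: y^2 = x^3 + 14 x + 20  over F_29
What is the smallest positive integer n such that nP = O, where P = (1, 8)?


Compute successive multiples of P until we hit O:
  1P = (1, 8)
  2P = (4, 16)
  3P = (15, 3)
  4P = (26, 3)
  5P = (9, 11)
  6P = (6, 1)
  7P = (17, 26)
  8P = (10, 0)
  ... (continuing to 16P)
  16P = O

ord(P) = 16


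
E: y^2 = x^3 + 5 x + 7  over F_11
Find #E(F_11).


For each x in F_11, count y with y^2 = x^3 + 5 x + 7 mod 11:
  x = 2: RHS = 3, y in [5, 6]  -> 2 point(s)
  x = 3: RHS = 5, y in [4, 7]  -> 2 point(s)
  x = 4: RHS = 3, y in [5, 6]  -> 2 point(s)
  x = 5: RHS = 3, y in [5, 6]  -> 2 point(s)
  x = 6: RHS = 0, y in [0]  -> 1 point(s)
  x = 7: RHS = 0, y in [0]  -> 1 point(s)
  x = 8: RHS = 9, y in [3, 8]  -> 2 point(s)
  x = 9: RHS = 0, y in [0]  -> 1 point(s)
  x = 10: RHS = 1, y in [1, 10]  -> 2 point(s)
Affine points: 15. Add the point at infinity: total = 16.

#E(F_11) = 16


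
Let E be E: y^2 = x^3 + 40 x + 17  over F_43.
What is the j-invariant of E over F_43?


Delta = -16(4 a^3 + 27 b^2) mod 43 = 32
-1728 * (4 a)^3 = -1728 * (4*40)^3 mod 43 = 21
j = 21 * 32^(-1) mod 43 = 2

j = 2 (mod 43)


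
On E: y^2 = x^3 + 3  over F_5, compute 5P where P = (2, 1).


k = 5 = 101_2 (binary, LSB first: 101)
Double-and-add from P = (2, 1):
  bit 0 = 1: acc = O + (2, 1) = (2, 1)
  bit 1 = 0: acc unchanged = (2, 1)
  bit 2 = 1: acc = (2, 1) + (2, 1) = (2, 4)

5P = (2, 4)


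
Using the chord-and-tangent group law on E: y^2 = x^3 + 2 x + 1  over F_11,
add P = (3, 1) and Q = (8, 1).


P != Q, so use the chord formula.
s = (y2 - y1) / (x2 - x1) = (0) / (5) mod 11 = 0
x3 = s^2 - x1 - x2 mod 11 = 0^2 - 3 - 8 = 0
y3 = s (x1 - x3) - y1 mod 11 = 0 * (3 - 0) - 1 = 10

P + Q = (0, 10)


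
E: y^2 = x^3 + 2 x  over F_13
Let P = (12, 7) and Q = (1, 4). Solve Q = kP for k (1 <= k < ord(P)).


Enumerate multiples of P until we hit Q = (1, 4):
  1P = (12, 7)
  2P = (1, 9)
  3P = (1, 4)
Match found at i = 3.

k = 3


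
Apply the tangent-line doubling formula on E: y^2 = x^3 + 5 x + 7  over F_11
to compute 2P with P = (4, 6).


Doubling: s = (3 x1^2 + a) / (2 y1)
s = (3*4^2 + 5) / (2*6) mod 11 = 9
x3 = s^2 - 2 x1 mod 11 = 9^2 - 2*4 = 7
y3 = s (x1 - x3) - y1 mod 11 = 9 * (4 - 7) - 6 = 0

2P = (7, 0)


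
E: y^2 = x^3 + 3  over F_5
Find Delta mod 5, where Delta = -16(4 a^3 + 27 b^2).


4 a^3 + 27 b^2 = 4*0^3 + 27*3^2 = 0 + 243 = 243
Delta = -16 * (243) = -3888
Delta mod 5 = 2

Delta = 2 (mod 5)


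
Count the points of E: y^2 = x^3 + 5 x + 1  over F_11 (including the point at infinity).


For each x in F_11, count y with y^2 = x^3 + 5 x + 1 mod 11:
  x = 0: RHS = 1, y in [1, 10]  -> 2 point(s)
  x = 6: RHS = 5, y in [4, 7]  -> 2 point(s)
  x = 7: RHS = 5, y in [4, 7]  -> 2 point(s)
  x = 8: RHS = 3, y in [5, 6]  -> 2 point(s)
  x = 9: RHS = 5, y in [4, 7]  -> 2 point(s)
Affine points: 10. Add the point at infinity: total = 11.

#E(F_11) = 11


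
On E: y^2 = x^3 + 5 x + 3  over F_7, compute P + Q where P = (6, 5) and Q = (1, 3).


P != Q, so use the chord formula.
s = (y2 - y1) / (x2 - x1) = (5) / (2) mod 7 = 6
x3 = s^2 - x1 - x2 mod 7 = 6^2 - 6 - 1 = 1
y3 = s (x1 - x3) - y1 mod 7 = 6 * (6 - 1) - 5 = 4

P + Q = (1, 4)


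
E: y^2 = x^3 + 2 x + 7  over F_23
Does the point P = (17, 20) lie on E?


Check whether y^2 = x^3 + 2 x + 7 (mod 23) for (x, y) = (17, 20).
LHS: y^2 = 20^2 mod 23 = 9
RHS: x^3 + 2 x + 7 = 17^3 + 2*17 + 7 mod 23 = 9
LHS = RHS

Yes, on the curve


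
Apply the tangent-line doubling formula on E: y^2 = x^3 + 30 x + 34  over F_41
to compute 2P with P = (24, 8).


Doubling: s = (3 x1^2 + a) / (2 y1)
s = (3*24^2 + 30) / (2*8) mod 41 = 33
x3 = s^2 - 2 x1 mod 41 = 33^2 - 2*24 = 16
y3 = s (x1 - x3) - y1 mod 41 = 33 * (24 - 16) - 8 = 10

2P = (16, 10)


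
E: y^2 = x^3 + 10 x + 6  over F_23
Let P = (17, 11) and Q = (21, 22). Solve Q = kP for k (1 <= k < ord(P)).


Enumerate multiples of P until we hit Q = (21, 22):
  1P = (17, 11)
  2P = (21, 1)
  3P = (20, 8)
  4P = (10, 5)
  5P = (8, 0)
  6P = (10, 18)
  7P = (20, 15)
  8P = (21, 22)
Match found at i = 8.

k = 8


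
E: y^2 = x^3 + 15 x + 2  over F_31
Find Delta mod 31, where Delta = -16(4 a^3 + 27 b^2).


4 a^3 + 27 b^2 = 4*15^3 + 27*2^2 = 13500 + 108 = 13608
Delta = -16 * (13608) = -217728
Delta mod 31 = 16

Delta = 16 (mod 31)


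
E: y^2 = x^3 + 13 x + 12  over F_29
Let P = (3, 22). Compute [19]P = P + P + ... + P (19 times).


k = 19 = 10011_2 (binary, LSB first: 11001)
Double-and-add from P = (3, 22):
  bit 0 = 1: acc = O + (3, 22) = (3, 22)
  bit 1 = 1: acc = (3, 22) + (14, 26) = (21, 11)
  bit 2 = 0: acc unchanged = (21, 11)
  bit 3 = 0: acc unchanged = (21, 11)
  bit 4 = 1: acc = (21, 11) + (19, 19) = (5, 12)

19P = (5, 12)


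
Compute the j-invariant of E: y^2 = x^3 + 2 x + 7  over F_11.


Delta = -16(4 a^3 + 27 b^2) mod 11 = 1
-1728 * (4 a)^3 = -1728 * (4*2)^3 mod 11 = 5
j = 5 * 1^(-1) mod 11 = 5

j = 5 (mod 11)


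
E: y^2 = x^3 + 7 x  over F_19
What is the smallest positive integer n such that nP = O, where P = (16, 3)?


Compute successive multiples of P until we hit O:
  1P = (16, 3)
  2P = (17, 4)
  3P = (6, 7)
  4P = (4, 15)
  5P = (0, 0)
  6P = (4, 4)
  7P = (6, 12)
  8P = (17, 15)
  ... (continuing to 10P)
  10P = O

ord(P) = 10


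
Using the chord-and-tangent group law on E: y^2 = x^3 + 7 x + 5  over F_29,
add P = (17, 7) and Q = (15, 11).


P != Q, so use the chord formula.
s = (y2 - y1) / (x2 - x1) = (4) / (27) mod 29 = 27
x3 = s^2 - x1 - x2 mod 29 = 27^2 - 17 - 15 = 1
y3 = s (x1 - x3) - y1 mod 29 = 27 * (17 - 1) - 7 = 19

P + Q = (1, 19)


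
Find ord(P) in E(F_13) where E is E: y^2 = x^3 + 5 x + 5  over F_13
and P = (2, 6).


Compute successive multiples of P until we hit O:
  1P = (2, 6)
  2P = (12, 8)
  3P = (11, 0)
  4P = (12, 5)
  5P = (2, 7)
  6P = O

ord(P) = 6


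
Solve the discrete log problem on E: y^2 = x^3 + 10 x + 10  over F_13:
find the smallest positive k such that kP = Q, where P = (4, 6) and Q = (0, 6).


Enumerate multiples of P until we hit Q = (0, 6):
  1P = (4, 6)
  2P = (2, 8)
  3P = (8, 11)
  4P = (5, 9)
  5P = (0, 6)
Match found at i = 5.

k = 5


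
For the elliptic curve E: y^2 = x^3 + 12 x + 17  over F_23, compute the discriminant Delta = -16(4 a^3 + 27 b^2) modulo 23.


4 a^3 + 27 b^2 = 4*12^3 + 27*17^2 = 6912 + 7803 = 14715
Delta = -16 * (14715) = -235440
Delta mod 23 = 11

Delta = 11 (mod 23)


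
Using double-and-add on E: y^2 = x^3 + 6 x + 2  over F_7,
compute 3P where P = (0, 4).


k = 3 = 11_2 (binary, LSB first: 11)
Double-and-add from P = (0, 4):
  bit 0 = 1: acc = O + (0, 4) = (0, 4)
  bit 1 = 1: acc = (0, 4) + (1, 4) = (6, 3)

3P = (6, 3)


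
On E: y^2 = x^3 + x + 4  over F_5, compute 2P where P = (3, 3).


Doubling: s = (3 x1^2 + a) / (2 y1)
s = (3*3^2 + 1) / (2*3) mod 5 = 3
x3 = s^2 - 2 x1 mod 5 = 3^2 - 2*3 = 3
y3 = s (x1 - x3) - y1 mod 5 = 3 * (3 - 3) - 3 = 2

2P = (3, 2)


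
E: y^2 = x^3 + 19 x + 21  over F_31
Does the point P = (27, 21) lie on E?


Check whether y^2 = x^3 + 19 x + 21 (mod 31) for (x, y) = (27, 21).
LHS: y^2 = 21^2 mod 31 = 7
RHS: x^3 + 19 x + 21 = 27^3 + 19*27 + 21 mod 31 = 5
LHS != RHS

No, not on the curve


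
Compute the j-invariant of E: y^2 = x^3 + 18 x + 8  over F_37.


Delta = -16(4 a^3 + 27 b^2) mod 37 = 36
-1728 * (4 a)^3 = -1728 * (4*18)^3 mod 37 = 23
j = 23 * 36^(-1) mod 37 = 14

j = 14 (mod 37)


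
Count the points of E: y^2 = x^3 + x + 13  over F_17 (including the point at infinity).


For each x in F_17, count y with y^2 = x^3 + 1 x + 13 mod 17:
  x = 0: RHS = 13, y in [8, 9]  -> 2 point(s)
  x = 1: RHS = 15, y in [7, 10]  -> 2 point(s)
  x = 3: RHS = 9, y in [3, 14]  -> 2 point(s)
  x = 4: RHS = 13, y in [8, 9]  -> 2 point(s)
  x = 12: RHS = 2, y in [6, 11]  -> 2 point(s)
  x = 13: RHS = 13, y in [8, 9]  -> 2 point(s)
  x = 14: RHS = 0, y in [0]  -> 1 point(s)
Affine points: 13. Add the point at infinity: total = 14.

#E(F_17) = 14


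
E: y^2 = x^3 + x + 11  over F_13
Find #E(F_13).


For each x in F_13, count y with y^2 = x^3 + 1 x + 11 mod 13:
  x = 1: RHS = 0, y in [0]  -> 1 point(s)
  x = 4: RHS = 1, y in [1, 12]  -> 2 point(s)
  x = 6: RHS = 12, y in [5, 8]  -> 2 point(s)
  x = 7: RHS = 10, y in [6, 7]  -> 2 point(s)
  x = 11: RHS = 1, y in [1, 12]  -> 2 point(s)
  x = 12: RHS = 9, y in [3, 10]  -> 2 point(s)
Affine points: 11. Add the point at infinity: total = 12.

#E(F_13) = 12


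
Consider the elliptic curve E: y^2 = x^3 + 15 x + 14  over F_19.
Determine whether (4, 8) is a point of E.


Check whether y^2 = x^3 + 15 x + 14 (mod 19) for (x, y) = (4, 8).
LHS: y^2 = 8^2 mod 19 = 7
RHS: x^3 + 15 x + 14 = 4^3 + 15*4 + 14 mod 19 = 5
LHS != RHS

No, not on the curve


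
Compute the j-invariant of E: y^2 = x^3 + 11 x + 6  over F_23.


Delta = -16(4 a^3 + 27 b^2) mod 23 = 4
-1728 * (4 a)^3 = -1728 * (4*11)^3 mod 23 = 1
j = 1 * 4^(-1) mod 23 = 6

j = 6 (mod 23)


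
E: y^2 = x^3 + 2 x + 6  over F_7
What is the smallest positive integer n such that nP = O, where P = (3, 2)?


Compute successive multiples of P until we hit O:
  1P = (3, 2)
  2P = (5, 1)
  3P = (1, 4)
  4P = (4, 6)
  5P = (2, 2)
  6P = (2, 5)
  7P = (4, 1)
  8P = (1, 3)
  ... (continuing to 11P)
  11P = O

ord(P) = 11


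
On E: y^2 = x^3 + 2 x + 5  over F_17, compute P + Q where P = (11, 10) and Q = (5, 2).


P != Q, so use the chord formula.
s = (y2 - y1) / (x2 - x1) = (9) / (11) mod 17 = 7
x3 = s^2 - x1 - x2 mod 17 = 7^2 - 11 - 5 = 16
y3 = s (x1 - x3) - y1 mod 17 = 7 * (11 - 16) - 10 = 6

P + Q = (16, 6)


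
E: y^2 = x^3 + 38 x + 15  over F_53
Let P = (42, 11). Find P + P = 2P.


Doubling: s = (3 x1^2 + a) / (2 y1)
s = (3*42^2 + 38) / (2*11) mod 53 = 11
x3 = s^2 - 2 x1 mod 53 = 11^2 - 2*42 = 37
y3 = s (x1 - x3) - y1 mod 53 = 11 * (42 - 37) - 11 = 44

2P = (37, 44)


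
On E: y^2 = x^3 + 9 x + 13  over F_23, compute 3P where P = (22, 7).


k = 3 = 11_2 (binary, LSB first: 11)
Double-and-add from P = (22, 7):
  bit 0 = 1: acc = O + (22, 7) = (22, 7)
  bit 1 = 1: acc = (22, 7) + (14, 13) = (12, 20)

3P = (12, 20)


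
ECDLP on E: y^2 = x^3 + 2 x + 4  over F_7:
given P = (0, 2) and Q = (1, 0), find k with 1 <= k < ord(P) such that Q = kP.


Enumerate multiples of P until we hit Q = (1, 0):
  1P = (0, 2)
  2P = (2, 4)
  3P = (6, 6)
  4P = (3, 3)
  5P = (1, 0)
Match found at i = 5.

k = 5


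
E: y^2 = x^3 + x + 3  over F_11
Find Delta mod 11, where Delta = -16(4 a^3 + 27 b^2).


4 a^3 + 27 b^2 = 4*1^3 + 27*3^2 = 4 + 243 = 247
Delta = -16 * (247) = -3952
Delta mod 11 = 8

Delta = 8 (mod 11)


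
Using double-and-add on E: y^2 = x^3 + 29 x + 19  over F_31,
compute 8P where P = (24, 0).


k = 8 = 1000_2 (binary, LSB first: 0001)
Double-and-add from P = (24, 0):
  bit 0 = 0: acc unchanged = O
  bit 1 = 0: acc unchanged = O
  bit 2 = 0: acc unchanged = O
  bit 3 = 1: acc = O + O = O

8P = O


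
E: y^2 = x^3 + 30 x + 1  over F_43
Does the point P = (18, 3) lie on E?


Check whether y^2 = x^3 + 30 x + 1 (mod 43) for (x, y) = (18, 3).
LHS: y^2 = 3^2 mod 43 = 9
RHS: x^3 + 30 x + 1 = 18^3 + 30*18 + 1 mod 43 = 9
LHS = RHS

Yes, on the curve


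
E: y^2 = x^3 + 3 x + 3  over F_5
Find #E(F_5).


For each x in F_5, count y with y^2 = x^3 + 3 x + 3 mod 5:
  x = 3: RHS = 4, y in [2, 3]  -> 2 point(s)
  x = 4: RHS = 4, y in [2, 3]  -> 2 point(s)
Affine points: 4. Add the point at infinity: total = 5.

#E(F_5) = 5


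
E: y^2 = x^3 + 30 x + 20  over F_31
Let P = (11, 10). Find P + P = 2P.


Doubling: s = (3 x1^2 + a) / (2 y1)
s = (3*11^2 + 30) / (2*10) mod 31 = 15
x3 = s^2 - 2 x1 mod 31 = 15^2 - 2*11 = 17
y3 = s (x1 - x3) - y1 mod 31 = 15 * (11 - 17) - 10 = 24

2P = (17, 24)


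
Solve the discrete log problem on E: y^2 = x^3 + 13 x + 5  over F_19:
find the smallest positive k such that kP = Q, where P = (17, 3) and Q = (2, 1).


Enumerate multiples of P until we hit Q = (2, 1):
  1P = (17, 3)
  2P = (5, 9)
  3P = (2, 18)
  4P = (1, 0)
  5P = (2, 1)
Match found at i = 5.

k = 5


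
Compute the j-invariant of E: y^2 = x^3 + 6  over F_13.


Delta = -16(4 a^3 + 27 b^2) mod 13 = 9
-1728 * (4 a)^3 = -1728 * (4*0)^3 mod 13 = 0
j = 0 * 9^(-1) mod 13 = 0

j = 0 (mod 13)


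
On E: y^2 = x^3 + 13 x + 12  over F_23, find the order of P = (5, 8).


Compute successive multiples of P until we hit O:
  1P = (5, 8)
  2P = (3, 3)
  3P = (4, 6)
  4P = (18, 12)
  5P = (2, 0)
  6P = (18, 11)
  7P = (4, 17)
  8P = (3, 20)
  ... (continuing to 10P)
  10P = O

ord(P) = 10


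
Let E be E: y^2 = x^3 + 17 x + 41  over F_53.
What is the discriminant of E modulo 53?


4 a^3 + 27 b^2 = 4*17^3 + 27*41^2 = 19652 + 45387 = 65039
Delta = -16 * (65039) = -1040624
Delta mod 53 = 31

Delta = 31 (mod 53)


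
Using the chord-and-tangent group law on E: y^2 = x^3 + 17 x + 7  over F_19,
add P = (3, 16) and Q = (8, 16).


P != Q, so use the chord formula.
s = (y2 - y1) / (x2 - x1) = (0) / (5) mod 19 = 0
x3 = s^2 - x1 - x2 mod 19 = 0^2 - 3 - 8 = 8
y3 = s (x1 - x3) - y1 mod 19 = 0 * (3 - 8) - 16 = 3

P + Q = (8, 3)


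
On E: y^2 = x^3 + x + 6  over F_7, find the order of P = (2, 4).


Compute successive multiples of P until we hit O:
  1P = (2, 4)
  2P = (4, 5)
  3P = (3, 6)
  4P = (6, 2)
  5P = (1, 6)
  6P = (1, 1)
  7P = (6, 5)
  8P = (3, 1)
  ... (continuing to 11P)
  11P = O

ord(P) = 11


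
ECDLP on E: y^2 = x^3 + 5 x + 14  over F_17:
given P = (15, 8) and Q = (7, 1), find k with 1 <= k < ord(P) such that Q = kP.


Enumerate multiples of P until we hit Q = (7, 1):
  1P = (15, 8)
  2P = (4, 9)
  3P = (7, 16)
  4P = (13, 7)
  5P = (2, 7)
  6P = (16, 5)
  7P = (12, 0)
  8P = (16, 12)
  9P = (2, 10)
  10P = (13, 10)
  11P = (7, 1)
Match found at i = 11.

k = 11


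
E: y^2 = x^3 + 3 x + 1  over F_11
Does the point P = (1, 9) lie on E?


Check whether y^2 = x^3 + 3 x + 1 (mod 11) for (x, y) = (1, 9).
LHS: y^2 = 9^2 mod 11 = 4
RHS: x^3 + 3 x + 1 = 1^3 + 3*1 + 1 mod 11 = 5
LHS != RHS

No, not on the curve


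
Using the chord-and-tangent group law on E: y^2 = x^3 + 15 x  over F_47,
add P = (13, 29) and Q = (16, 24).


P != Q, so use the chord formula.
s = (y2 - y1) / (x2 - x1) = (42) / (3) mod 47 = 14
x3 = s^2 - x1 - x2 mod 47 = 14^2 - 13 - 16 = 26
y3 = s (x1 - x3) - y1 mod 47 = 14 * (13 - 26) - 29 = 24

P + Q = (26, 24)


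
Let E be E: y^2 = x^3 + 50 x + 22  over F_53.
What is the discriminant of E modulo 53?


4 a^3 + 27 b^2 = 4*50^3 + 27*22^2 = 500000 + 13068 = 513068
Delta = -16 * (513068) = -8209088
Delta mod 53 = 29

Delta = 29 (mod 53)
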